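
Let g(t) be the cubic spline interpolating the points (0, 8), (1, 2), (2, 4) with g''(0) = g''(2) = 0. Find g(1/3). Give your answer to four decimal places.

5.4074

Put σ_i = g'' at the i-th knot. Here h = (1, 1) and Δ = (-6, 2), so the interior equations h_(i-1)·σ_(i-1) + 2(h_(i-1)+h_i)·σ_i + h_i·σ_(i+1) = 6(Δ_i − Δ_(i-1)) read
  1·σ_0 + 4·σ_1 + 1·σ_2 = 6(Δ_1 - Δ_0) = 48
Natural end conditions: σ_0 = σ_2 = 0.
Forward elimination and back-substitution give σ_0 = 0, σ_1 = 12, σ_2 = 0.
On [0, 1], g(t) = 8 - 8·t + 0·t² + 2·t³.
With t = 1/3: g(1/3) = 146/27.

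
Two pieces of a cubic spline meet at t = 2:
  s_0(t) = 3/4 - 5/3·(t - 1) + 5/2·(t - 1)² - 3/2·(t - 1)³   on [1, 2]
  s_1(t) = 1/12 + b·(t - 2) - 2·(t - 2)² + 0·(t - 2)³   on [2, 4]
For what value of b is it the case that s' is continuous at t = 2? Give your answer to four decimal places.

-1.1667

s_0'(t) = -5/3 + 5·(t - 1) - 9/2·(t - 1)², so s_0'(2) = -7/6. On the right, s_1'(2) = b, so b = -7/6.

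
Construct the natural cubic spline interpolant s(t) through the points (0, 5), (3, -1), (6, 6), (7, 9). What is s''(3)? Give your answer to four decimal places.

With M_i denoting the second derivative at x_i, h_i = 3, 3, 1, and Δ_i = (y_(i+1) − y_i)/h_i = -2, 7/3, 3:
  3·M_0 + 12·M_1 + 3·M_2 = 6(Δ_1 - Δ_0) = 26
  3·M_1 + 8·M_2 + 1·M_3 = 6(Δ_2 - Δ_1) = 4
Natural end conditions: M_0 = M_3 = 0.
Forward elimination and back-substitution give M_0 = 0, M_1 = 196/87, M_2 = -10/29, M_3 = 0.

2.2529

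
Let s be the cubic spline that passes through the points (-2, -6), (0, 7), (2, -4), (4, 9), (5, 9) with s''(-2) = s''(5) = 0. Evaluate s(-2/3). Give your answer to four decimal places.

5.8193

With M_i denoting the second derivative at x_i, h_i = 2, 2, 2, 1, and Δ_i = (y_(i+1) − y_i)/h_i = 13/2, -11/2, 13/2, 0:
  2·M_0 + 8·M_1 + 2·M_2 = 6(Δ_1 - Δ_0) = -72
  2·M_1 + 8·M_2 + 2·M_3 = 6(Δ_2 - Δ_1) = 72
  2·M_2 + 6·M_3 + 1·M_4 = 6(Δ_3 - Δ_2) = -39
Natural end conditions: M_0 = M_4 = 0.
Solving: M_0 = 0, M_1 = -1047/82, M_2 = 618/41, M_3 = -945/82, M_4 = 0.
On [-2, 0], s(x) = -6 + 441/41·(x + 2) + 0·(x + 2)² - 349/328·(x + 2)³.
With (x + 2) = 4/3: s(-2/3) = 6442/1107.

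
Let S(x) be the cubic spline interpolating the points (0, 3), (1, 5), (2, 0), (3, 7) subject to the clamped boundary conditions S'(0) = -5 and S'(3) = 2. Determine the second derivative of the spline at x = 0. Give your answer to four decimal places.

Put M_i = S'' at the i-th knot. Here h = (1, 1, 1) and Δ = (2, -5, 7), so the interior equations h_(i-1)·M_(i-1) + 2(h_(i-1)+h_i)·M_i + h_i·M_(i+1) = 6(Δ_i − Δ_(i-1)) read
  1·M_0 + 4·M_1 + 1·M_2 = 6(Δ_1 - Δ_0) = -42
  1·M_1 + 4·M_2 + 1·M_3 = 6(Δ_2 - Δ_1) = 72
Clamped end conditions give two more equations: 2h_0·M_0 + h_0·M_1 = 6(Δ_0 - S'(0)) = 42 and h_2·M_2 + 2h_2·M_3 = 6(S'(3) - Δ_2) = -30.
Solving: M_0 = 104/3, M_1 = -82/3, M_2 = 98/3, M_3 = -94/3.

34.6667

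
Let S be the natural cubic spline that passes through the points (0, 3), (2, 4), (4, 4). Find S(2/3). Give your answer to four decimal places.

Write M_i for S''(x_i). With h_i = 2, 2 and divided differences Δ_i = 1/2, 0, the continuity of S' gives the tridiagonal system
  2·M_0 + 8·M_1 + 2·M_2 = 6(Δ_1 - Δ_0) = -3
Natural end conditions: M_0 = M_2 = 0.
Solving: M_0 = 0, M_1 = -3/8, M_2 = 0.
On [0, 2], S(x) = 3 + 5/8·x + 0·x² - 1/32·x³.
With x = 2/3: S(2/3) = 92/27.

3.4074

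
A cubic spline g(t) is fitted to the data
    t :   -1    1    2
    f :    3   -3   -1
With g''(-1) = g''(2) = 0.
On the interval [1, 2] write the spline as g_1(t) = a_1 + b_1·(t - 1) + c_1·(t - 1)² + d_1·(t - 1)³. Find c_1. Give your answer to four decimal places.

Write σ_i for g''(x_i). With h_i = 2, 1 and divided differences Δ_i = -3, 2, the continuity of g' gives the tridiagonal system
  2·σ_0 + 6·σ_1 + 1·σ_2 = 6(Δ_1 - Δ_0) = 30
Natural end conditions: σ_0 = σ_2 = 0.
Solving the tridiagonal system: σ_0 = 0, σ_1 = 5, σ_2 = 0.
On [1, 2], with g_1(t) = a_1 + b_1·(t - 1) + c_1·(t - 1)² + d_1·(t - 1)³: c_1 = σ_1/2 = 5/2, d_1 = (σ_2 - σ_1)/(6h_1) = -5/6, b_1 = Δ_1 - h_1(2σ_1 + σ_2)/6 = 1/3.

2.5000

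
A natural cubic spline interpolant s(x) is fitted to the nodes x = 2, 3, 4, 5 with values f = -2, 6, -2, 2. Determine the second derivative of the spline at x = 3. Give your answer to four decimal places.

-30.4000

Let σ_i = s''(x_i). Step sizes h_i = 1, 1, 1; slopes of the chords Δ_i = (y_(i+1) - y_i)/h_i = 8, -8, 4.
  1·σ_0 + 4·σ_1 + 1·σ_2 = 6(Δ_1 - Δ_0) = -96
  1·σ_1 + 4·σ_2 + 1·σ_3 = 6(Δ_2 - Δ_1) = 72
Natural end conditions: σ_0 = σ_3 = 0.
Solving: σ_0 = 0, σ_1 = -152/5, σ_2 = 128/5, σ_3 = 0.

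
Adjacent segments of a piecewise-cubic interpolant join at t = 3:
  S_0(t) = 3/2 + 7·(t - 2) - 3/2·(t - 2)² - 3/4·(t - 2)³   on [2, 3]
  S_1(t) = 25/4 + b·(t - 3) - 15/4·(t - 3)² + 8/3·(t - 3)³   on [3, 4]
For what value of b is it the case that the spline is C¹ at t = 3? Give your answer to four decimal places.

S_0'(t) = 7 - 3·(t - 2) - 9/4·(t - 2)², so S_0'(3) = 7/4. On the right, S_1'(3) = b, so b = 7/4.

1.7500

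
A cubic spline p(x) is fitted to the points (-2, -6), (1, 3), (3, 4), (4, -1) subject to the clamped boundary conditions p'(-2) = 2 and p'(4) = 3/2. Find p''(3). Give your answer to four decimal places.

-9.5965

Write m_i for p''(x_i). With h_i = 3, 2, 1 and divided differences Δ_i = 3, 1/2, -5, the continuity of p' gives the tridiagonal system
  3·m_0 + 10·m_1 + 2·m_2 = 6(Δ_1 - Δ_0) = -15
  2·m_1 + 6·m_2 + 1·m_3 = 6(Δ_2 - Δ_1) = -33
Clamped end conditions give two more equations: 2h_0·m_0 + h_0·m_1 = 6(Δ_0 - p'(-2)) = 6 and h_2·m_2 + 2h_2·m_3 = 6(p'(4) - Δ_2) = 39.
Solving: m_0 = 53/57, m_1 = 8/57, m_2 = -547/57, m_3 = 1385/57.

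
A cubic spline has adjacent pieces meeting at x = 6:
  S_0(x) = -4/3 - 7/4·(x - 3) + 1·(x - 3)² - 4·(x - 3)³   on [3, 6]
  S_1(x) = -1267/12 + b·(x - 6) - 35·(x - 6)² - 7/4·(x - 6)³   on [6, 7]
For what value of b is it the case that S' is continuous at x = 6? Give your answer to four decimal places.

S_0'(x) = -7/4 + 2·(x - 3) - 12·(x - 3)², so S_0'(6) = -415/4. On the right, S_1'(6) = b, so b = -415/4.

-103.7500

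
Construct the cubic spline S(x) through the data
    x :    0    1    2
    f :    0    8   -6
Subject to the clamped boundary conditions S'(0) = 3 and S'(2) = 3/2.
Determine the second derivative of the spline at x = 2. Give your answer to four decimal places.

78.7500

Let M_i = S''(x_i). Step sizes h_i = 1, 1; slopes of the chords Δ_i = (y_(i+1) - y_i)/h_i = 8, -14.
  1·M_0 + 4·M_1 + 1·M_2 = 6(Δ_1 - Δ_0) = -132
Clamped end conditions give two more equations: 2h_0·M_0 + h_0·M_1 = 6(Δ_0 - S'(0)) = 30 and h_1·M_1 + 2h_1·M_2 = 6(S'(2) - Δ_1) = 93.
Hence M_0 = 189/4, M_1 = -129/2, M_2 = 315/4.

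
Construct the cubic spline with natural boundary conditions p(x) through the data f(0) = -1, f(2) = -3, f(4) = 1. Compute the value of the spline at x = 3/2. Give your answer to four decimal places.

-2.9922

Write σ_i for p''(x_i). With h_i = 2, 2 and divided differences Δ_i = -1, 2, the continuity of p' gives the tridiagonal system
  2·σ_0 + 8·σ_1 + 2·σ_2 = 6(Δ_1 - Δ_0) = 18
Natural end conditions: σ_0 = σ_2 = 0.
Forward elimination and back-substitution give σ_0 = 0, σ_1 = 9/4, σ_2 = 0.
On [0, 2], p(x) = -1 - 7/4·x + 0·x² + 3/16·x³.
With x = 3/2: p(3/2) = -383/128.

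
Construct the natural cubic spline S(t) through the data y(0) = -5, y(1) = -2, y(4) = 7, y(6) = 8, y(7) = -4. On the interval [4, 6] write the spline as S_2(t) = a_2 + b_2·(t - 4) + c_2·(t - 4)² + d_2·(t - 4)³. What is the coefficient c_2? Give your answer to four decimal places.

0.6091

Let M_i = S''(x_i). Step sizes h_i = 1, 3, 2, 1; slopes of the chords Δ_i = (y_(i+1) - y_i)/h_i = 3, 3, 1/2, -12.
  1·M_0 + 8·M_1 + 3·M_2 = 6(Δ_1 - Δ_0) = 0
  3·M_1 + 10·M_2 + 2·M_3 = 6(Δ_2 - Δ_1) = -15
  2·M_2 + 6·M_3 + 1·M_4 = 6(Δ_3 - Δ_2) = -75
Natural end conditions: M_0 = M_4 = 0.
Forward elimination and back-substitution give M_0 = 0, M_1 = -90/197, M_2 = 240/197, M_3 = -5085/394, M_4 = 0.
On [4, 6], with S_2(t) = a_2 + b_2·(t - 4) + c_2·(t - 4)² + d_2·(t - 4)³: c_2 = M_2/2 = 120/197, d_2 = (M_3 - M_2)/(6h_2) = -1855/1576, b_2 = Δ_2 - h_2(2M_2 + M_3)/6 = 786/197.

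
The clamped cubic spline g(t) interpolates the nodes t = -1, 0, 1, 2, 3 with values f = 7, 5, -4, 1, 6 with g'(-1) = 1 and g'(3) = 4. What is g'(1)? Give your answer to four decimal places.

Let σ_i = g''(x_i). Step sizes h_i = 1, 1, 1, 1; slopes of the chords Δ_i = (y_(i+1) - y_i)/h_i = -2, -9, 5, 5.
  1·σ_0 + 4·σ_1 + 1·σ_2 = 6(Δ_1 - Δ_0) = -42
  1·σ_1 + 4·σ_2 + 1·σ_3 = 6(Δ_2 - Δ_1) = 84
  1·σ_2 + 4·σ_3 + 1·σ_4 = 6(Δ_3 - Δ_2) = 0
Clamped end conditions give two more equations: 2h_0·σ_0 + h_0·σ_1 = 6(Δ_0 - g'(-1)) = -18 and h_3·σ_3 + 2h_3·σ_4 = 6(g'(3) - Δ_3) = -6.
Solving: σ_0 = -3/7, σ_1 = -120/7, σ_2 = 27, σ_3 = -48/7, σ_4 = 3/7.
On [1, 2], g'(t) = b_2 + 2c_2·(t - 1) + 3d_2·(t - 1)² with b_2 = Δ_2 - h_2(2σ_2 + σ_3)/6 = -20/7, c_2 = σ_2/2 = 27/2, d_2 = (σ_3 - σ_2)/(6h_2) = -79/14. So g'(1) = -20/7.

-2.8571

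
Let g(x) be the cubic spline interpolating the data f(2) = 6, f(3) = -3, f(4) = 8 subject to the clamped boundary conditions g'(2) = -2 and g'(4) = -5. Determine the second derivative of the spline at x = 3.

63

With M_i denoting the second derivative at x_i, h_i = 1, 1, and Δ_i = (y_(i+1) − y_i)/h_i = -9, 11:
  1·M_0 + 4·M_1 + 1·M_2 = 6(Δ_1 - Δ_0) = 120
Clamped end conditions give two more equations: 2h_0·M_0 + h_0·M_1 = 6(Δ_0 - g'(2)) = -42 and h_1·M_1 + 2h_1·M_2 = 6(g'(4) - Δ_1) = -96.
Hence M_0 = -105/2, M_1 = 63, M_2 = -159/2.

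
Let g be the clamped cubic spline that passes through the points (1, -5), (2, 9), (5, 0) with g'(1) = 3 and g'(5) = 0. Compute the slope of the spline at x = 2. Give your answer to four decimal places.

13.5000

Put m_i = g'' at the i-th knot. Here h = (1, 3) and Δ = (14, -3), so the interior equations h_(i-1)·m_(i-1) + 2(h_(i-1)+h_i)·m_i + h_i·m_(i+1) = 6(Δ_i − Δ_(i-1)) read
  1·m_0 + 8·m_1 + 3·m_2 = 6(Δ_1 - Δ_0) = -102
Clamped end conditions give two more equations: 2h_0·m_0 + h_0·m_1 = 6(Δ_0 - g'(1)) = 66 and h_1·m_1 + 2h_1·m_2 = 6(g'(5) - Δ_1) = 18.
Solving the tridiagonal system: m_0 = 45, m_1 = -24, m_2 = 15.
On [2, 5], g'(x) = b_1 + 2c_1·(x - 2) + 3d_1·(x - 2)² with b_1 = Δ_1 - h_1(2m_1 + m_2)/6 = 27/2, c_1 = m_1/2 = -12, d_1 = (m_2 - m_1)/(6h_1) = 13/6. So g'(2) = 27/2.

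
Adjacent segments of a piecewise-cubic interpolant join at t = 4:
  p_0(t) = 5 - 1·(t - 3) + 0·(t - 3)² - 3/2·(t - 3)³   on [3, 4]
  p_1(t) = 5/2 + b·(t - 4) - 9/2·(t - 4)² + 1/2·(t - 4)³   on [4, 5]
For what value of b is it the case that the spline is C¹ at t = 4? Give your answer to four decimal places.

-5.5000

p_0'(t) = -1 + 0·(t - 3) - 9/2·(t - 3)², so p_0'(4) = -11/2. On the right, p_1'(4) = b, so b = -11/2.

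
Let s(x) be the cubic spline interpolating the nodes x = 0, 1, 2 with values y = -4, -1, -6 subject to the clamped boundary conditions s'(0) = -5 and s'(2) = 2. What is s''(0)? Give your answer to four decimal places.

39.5000

Write σ_i for s''(x_i). With h_i = 1, 1 and divided differences Δ_i = 3, -5, the continuity of s' gives the tridiagonal system
  1·σ_0 + 4·σ_1 + 1·σ_2 = 6(Δ_1 - Δ_0) = -48
Clamped end conditions give two more equations: 2h_0·σ_0 + h_0·σ_1 = 6(Δ_0 - s'(0)) = 48 and h_1·σ_1 + 2h_1·σ_2 = 6(s'(2) - Δ_1) = 42.
Forward elimination and back-substitution give σ_0 = 79/2, σ_1 = -31, σ_2 = 73/2.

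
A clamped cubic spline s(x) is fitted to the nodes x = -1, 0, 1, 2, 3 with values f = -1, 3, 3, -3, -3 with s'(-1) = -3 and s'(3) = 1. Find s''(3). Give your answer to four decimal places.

Let M_i = s''(x_i). Step sizes h_i = 1, 1, 1, 1; slopes of the chords Δ_i = (y_(i+1) - y_i)/h_i = 4, 0, -6, 0.
  1·M_0 + 4·M_1 + 1·M_2 = 6(Δ_1 - Δ_0) = -24
  1·M_1 + 4·M_2 + 1·M_3 = 6(Δ_2 - Δ_1) = -36
  1·M_2 + 4·M_3 + 1·M_4 = 6(Δ_3 - Δ_2) = 36
Clamped end conditions give two more equations: 2h_0·M_0 + h_0·M_1 = 6(Δ_0 - s'(-1)) = 42 and h_3·M_3 + 2h_3·M_4 = 6(s'(3) - Δ_3) = 6.
Solving the tridiagonal system: M_0 = 365/14, M_1 = -71/7, M_2 = -19/2, M_3 = 85/7, M_4 = -43/14.

-3.0714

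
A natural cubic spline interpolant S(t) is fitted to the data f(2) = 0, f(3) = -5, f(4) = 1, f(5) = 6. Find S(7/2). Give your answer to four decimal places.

Put M_i = S'' at the i-th knot. Here h = (1, 1, 1) and Δ = (-5, 6, 5), so the interior equations h_(i-1)·M_(i-1) + 2(h_(i-1)+h_i)·M_i + h_i·M_(i+1) = 6(Δ_i − Δ_(i-1)) read
  1·M_0 + 4·M_1 + 1·M_2 = 6(Δ_1 - Δ_0) = 66
  1·M_1 + 4·M_2 + 1·M_3 = 6(Δ_2 - Δ_1) = -6
Natural end conditions: M_0 = M_3 = 0.
Solving the tridiagonal system: M_0 = 0, M_1 = 18, M_2 = -6, M_3 = 0.
On [3, 4], S(t) = -5 + 1·(t - 3) + 9·(t - 3)² - 4·(t - 3)³.
With (t - 3) = 1/2: S(7/2) = -11/4.

-2.7500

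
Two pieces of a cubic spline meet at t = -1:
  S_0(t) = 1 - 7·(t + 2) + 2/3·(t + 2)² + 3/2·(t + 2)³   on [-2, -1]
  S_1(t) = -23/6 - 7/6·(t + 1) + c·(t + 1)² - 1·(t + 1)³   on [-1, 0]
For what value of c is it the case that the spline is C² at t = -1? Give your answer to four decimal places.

S_0''(t) = 4/3 + 9·(t + 2), so S_0''(-1) = 31/3. On the right, S_1''(-1) = 2c, so c = 31/6.

5.1667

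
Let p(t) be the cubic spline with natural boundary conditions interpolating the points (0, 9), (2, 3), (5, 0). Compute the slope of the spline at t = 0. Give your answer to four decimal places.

-3.4000

Write M_i for p''(x_i). With h_i = 2, 3 and divided differences Δ_i = -3, -1, the continuity of p' gives the tridiagonal system
  2·M_0 + 10·M_1 + 3·M_2 = 6(Δ_1 - Δ_0) = 12
Natural end conditions: M_0 = M_2 = 0.
Forward elimination and back-substitution give M_0 = 0, M_1 = 6/5, M_2 = 0.
On [0, 2], p'(t) = b_0 + 2c_0·t + 3d_0·t² with b_0 = Δ_0 - h_0(2M_0 + M_1)/6 = -17/5, c_0 = M_0/2 = 0, d_0 = (M_1 - M_0)/(6h_0) = 1/10. So p'(0) = -17/5.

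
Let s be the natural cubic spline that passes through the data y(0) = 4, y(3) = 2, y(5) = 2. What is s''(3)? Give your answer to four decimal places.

0.4000

Put M_i = s'' at the i-th knot. Here h = (3, 2) and Δ = (-2/3, 0), so the interior equations h_(i-1)·M_(i-1) + 2(h_(i-1)+h_i)·M_i + h_i·M_(i+1) = 6(Δ_i − Δ_(i-1)) read
  3·M_0 + 10·M_1 + 2·M_2 = 6(Δ_1 - Δ_0) = 4
Natural end conditions: M_0 = M_2 = 0.
Forward elimination and back-substitution give M_0 = 0, M_1 = 2/5, M_2 = 0.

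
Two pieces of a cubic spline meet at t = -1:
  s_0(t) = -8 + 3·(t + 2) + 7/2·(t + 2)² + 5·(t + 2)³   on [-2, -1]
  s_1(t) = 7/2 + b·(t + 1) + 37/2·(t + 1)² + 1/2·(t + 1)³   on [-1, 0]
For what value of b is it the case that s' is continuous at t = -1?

25

s_0'(t) = 3 + 7·(t + 2) + 15·(t + 2)², so s_0'(-1) = 25. On the right, s_1'(-1) = b, so b = 25.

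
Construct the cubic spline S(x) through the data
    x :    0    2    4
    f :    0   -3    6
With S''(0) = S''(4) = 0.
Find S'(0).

-3

Put M_i = S'' at the i-th knot. Here h = (2, 2) and Δ = (-3/2, 9/2), so the interior equations h_(i-1)·M_(i-1) + 2(h_(i-1)+h_i)·M_i + h_i·M_(i+1) = 6(Δ_i − Δ_(i-1)) read
  2·M_0 + 8·M_1 + 2·M_2 = 6(Δ_1 - Δ_0) = 36
Natural end conditions: M_0 = M_2 = 0.
Forward elimination and back-substitution give M_0 = 0, M_1 = 9/2, M_2 = 0.
On [0, 2], S'(x) = b_0 + 2c_0·x + 3d_0·x² with b_0 = Δ_0 - h_0(2M_0 + M_1)/6 = -3, c_0 = M_0/2 = 0, d_0 = (M_1 - M_0)/(6h_0) = 3/8. So S'(0) = -3.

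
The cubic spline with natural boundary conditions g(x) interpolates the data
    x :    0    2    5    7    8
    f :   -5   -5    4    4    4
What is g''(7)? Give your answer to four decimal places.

Let σ_i = g''(x_i). Step sizes h_i = 2, 3, 2, 1; slopes of the chords Δ_i = (y_(i+1) - y_i)/h_i = 0, 3, 0, 0.
  2·σ_0 + 10·σ_1 + 3·σ_2 = 6(Δ_1 - Δ_0) = 18
  3·σ_1 + 10·σ_2 + 2·σ_3 = 6(Δ_2 - Δ_1) = -18
  2·σ_2 + 6·σ_3 + 1·σ_4 = 6(Δ_3 - Δ_2) = 0
Natural end conditions: σ_0 = σ_4 = 0.
Hence σ_0 = 0, σ_1 = 666/253, σ_2 = -702/253, σ_3 = 234/253, σ_4 = 0.

0.9249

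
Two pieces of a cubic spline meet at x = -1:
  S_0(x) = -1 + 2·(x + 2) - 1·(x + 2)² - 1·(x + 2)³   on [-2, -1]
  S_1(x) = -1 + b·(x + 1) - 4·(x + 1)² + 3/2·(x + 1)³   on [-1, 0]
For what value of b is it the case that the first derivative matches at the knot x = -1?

-3

S_0'(x) = 2 - 2·(x + 2) - 3·(x + 2)², so S_0'(-1) = -3. On the right, S_1'(-1) = b, so b = -3.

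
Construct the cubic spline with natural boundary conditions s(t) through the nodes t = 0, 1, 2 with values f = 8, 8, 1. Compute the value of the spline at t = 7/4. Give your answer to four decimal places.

3.1602

With M_i denoting the second derivative at x_i, h_i = 1, 1, and Δ_i = (y_(i+1) − y_i)/h_i = 0, -7:
  1·M_0 + 4·M_1 + 1·M_2 = 6(Δ_1 - Δ_0) = -42
Natural end conditions: M_0 = M_2 = 0.
Hence M_0 = 0, M_1 = -21/2, M_2 = 0.
On [1, 2], s(t) = 8 - 7/2·(t - 1) - 21/4·(t - 1)² + 7/4·(t - 1)³.
With (t - 1) = 3/4: s(7/4) = 809/256.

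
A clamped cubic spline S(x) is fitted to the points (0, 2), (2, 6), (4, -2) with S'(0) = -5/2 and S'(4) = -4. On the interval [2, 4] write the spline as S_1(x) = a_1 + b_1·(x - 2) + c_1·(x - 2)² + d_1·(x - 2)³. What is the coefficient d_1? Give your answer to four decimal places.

Put m_i = S'' at the i-th knot. Here h = (2, 2) and Δ = (2, -4), so the interior equations h_(i-1)·m_(i-1) + 2(h_(i-1)+h_i)·m_i + h_i·m_(i+1) = 6(Δ_i − Δ_(i-1)) read
  2·m_0 + 8·m_1 + 2·m_2 = 6(Δ_1 - Δ_0) = -36
Clamped end conditions give two more equations: 2h_0·m_0 + h_0·m_1 = 6(Δ_0 - S'(0)) = 27 and h_1·m_1 + 2h_1·m_2 = 6(S'(4) - Δ_1) = 0.
Hence m_0 = 87/8, m_1 = -33/4, m_2 = 33/8.
On [2, 4], with S_1(x) = a_1 + b_1·(x - 2) + c_1·(x - 2)² + d_1·(x - 2)³: c_1 = m_1/2 = -33/8, d_1 = (m_2 - m_1)/(6h_1) = 33/32, b_1 = Δ_1 - h_1(2m_1 + m_2)/6 = 1/8.

1.0313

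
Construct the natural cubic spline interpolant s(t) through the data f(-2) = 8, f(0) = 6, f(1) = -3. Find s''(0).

-8

Let M_i = s''(x_i). Step sizes h_i = 2, 1; slopes of the chords Δ_i = (y_(i+1) - y_i)/h_i = -1, -9.
  2·M_0 + 6·M_1 + 1·M_2 = 6(Δ_1 - Δ_0) = -48
Natural end conditions: M_0 = M_2 = 0.
Hence M_0 = 0, M_1 = -8, M_2 = 0.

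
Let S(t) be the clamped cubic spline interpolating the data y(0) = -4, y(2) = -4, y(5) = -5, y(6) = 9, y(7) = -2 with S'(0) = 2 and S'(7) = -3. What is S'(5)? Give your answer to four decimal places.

16.5674

Let m_i = S''(x_i). Step sizes h_i = 2, 3, 1, 1; slopes of the chords Δ_i = (y_(i+1) - y_i)/h_i = 0, -1/3, 14, -11.
  2·m_0 + 10·m_1 + 3·m_2 = 6(Δ_1 - Δ_0) = -2
  3·m_1 + 8·m_2 + 1·m_3 = 6(Δ_2 - Δ_1) = 86
  1·m_2 + 4·m_3 + 1·m_4 = 6(Δ_3 - Δ_2) = -150
Clamped end conditions give two more equations: 2h_0·m_0 + h_0·m_1 = 6(Δ_0 - S'(0)) = -12 and h_3·m_3 + 2h_3·m_4 = 6(S'(7) - Δ_3) = 48.
Solving: m_0 = 16/141, m_1 = -878/141, m_2 = 2822/141, m_3 = -7816/141, m_4 = 7292/141.
On [5, 6], S'(t) = b_2 + 2c_2·(t - 5) + 3d_2·(t - 5)² with b_2 = Δ_2 - h_2(2m_2 + m_3)/6 = 2336/141, c_2 = m_2/2 = 1411/141, d_2 = (m_3 - m_2)/(6h_2) = -591/47. So S'(5) = 2336/141.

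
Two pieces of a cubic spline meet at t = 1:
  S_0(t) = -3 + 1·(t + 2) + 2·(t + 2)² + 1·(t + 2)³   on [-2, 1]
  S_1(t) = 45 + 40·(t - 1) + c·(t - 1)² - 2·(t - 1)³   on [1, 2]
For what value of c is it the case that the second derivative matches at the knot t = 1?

11

S_0''(t) = 4 + 6·(t + 2), so S_0''(1) = 22. On the right, S_1''(1) = 2c, so c = 11.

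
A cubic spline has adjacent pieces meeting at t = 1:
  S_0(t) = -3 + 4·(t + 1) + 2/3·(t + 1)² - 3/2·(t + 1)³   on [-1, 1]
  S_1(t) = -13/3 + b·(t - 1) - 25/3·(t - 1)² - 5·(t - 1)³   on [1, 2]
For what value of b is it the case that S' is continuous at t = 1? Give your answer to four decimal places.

-11.3333

S_0'(t) = 4 + 4/3·(t + 1) - 9/2·(t + 1)², so S_0'(1) = -34/3. On the right, S_1'(1) = b, so b = -34/3.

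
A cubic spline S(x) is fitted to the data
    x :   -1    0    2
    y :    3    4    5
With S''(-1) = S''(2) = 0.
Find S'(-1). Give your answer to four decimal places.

1.0833

With m_i denoting the second derivative at x_i, h_i = 1, 2, and Δ_i = (y_(i+1) − y_i)/h_i = 1, 1/2:
  1·m_0 + 6·m_1 + 2·m_2 = 6(Δ_1 - Δ_0) = -3
Natural end conditions: m_0 = m_2 = 0.
Solving: m_0 = 0, m_1 = -1/2, m_2 = 0.
On [-1, 0], S'(x) = b_0 + 2c_0·(x + 1) + 3d_0·(x + 1)² with b_0 = Δ_0 - h_0(2m_0 + m_1)/6 = 13/12, c_0 = m_0/2 = 0, d_0 = (m_1 - m_0)/(6h_0) = -1/12. So S'(-1) = 13/12.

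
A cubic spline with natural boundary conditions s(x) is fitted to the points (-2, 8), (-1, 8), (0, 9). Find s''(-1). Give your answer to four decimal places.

Put σ_i = s'' at the i-th knot. Here h = (1, 1) and Δ = (0, 1), so the interior equations h_(i-1)·σ_(i-1) + 2(h_(i-1)+h_i)·σ_i + h_i·σ_(i+1) = 6(Δ_i − Δ_(i-1)) read
  1·σ_0 + 4·σ_1 + 1·σ_2 = 6(Δ_1 - Δ_0) = 6
Natural end conditions: σ_0 = σ_2 = 0.
Solving: σ_0 = 0, σ_1 = 3/2, σ_2 = 0.

1.5000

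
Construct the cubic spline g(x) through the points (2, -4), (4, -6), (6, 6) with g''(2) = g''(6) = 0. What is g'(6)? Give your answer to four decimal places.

7.7500

With σ_i denoting the second derivative at x_i, h_i = 2, 2, and Δ_i = (y_(i+1) − y_i)/h_i = -1, 6:
  2·σ_0 + 8·σ_1 + 2·σ_2 = 6(Δ_1 - Δ_0) = 42
Natural end conditions: σ_0 = σ_2 = 0.
Hence σ_0 = 0, σ_1 = 21/4, σ_2 = 0.
On [4, 6], g'(x) = b_1 + 2c_1·(x - 4) + 3d_1·(x - 4)² with b_1 = Δ_1 - h_1(2σ_1 + σ_2)/6 = 5/2, c_1 = σ_1/2 = 21/8, d_1 = (σ_2 - σ_1)/(6h_1) = -7/16. So g'(6) = 31/4.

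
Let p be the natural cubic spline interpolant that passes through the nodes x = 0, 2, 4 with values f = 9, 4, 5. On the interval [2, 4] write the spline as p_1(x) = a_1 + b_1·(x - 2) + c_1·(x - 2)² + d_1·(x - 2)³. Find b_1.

-1

With M_i denoting the second derivative at x_i, h_i = 2, 2, and Δ_i = (y_(i+1) − y_i)/h_i = -5/2, 1/2:
  2·M_0 + 8·M_1 + 2·M_2 = 6(Δ_1 - Δ_0) = 18
Natural end conditions: M_0 = M_2 = 0.
Hence M_0 = 0, M_1 = 9/4, M_2 = 0.
On [2, 4], with p_1(x) = a_1 + b_1·(x - 2) + c_1·(x - 2)² + d_1·(x - 2)³: c_1 = M_1/2 = 9/8, d_1 = (M_2 - M_1)/(6h_1) = -3/16, b_1 = Δ_1 - h_1(2M_1 + M_2)/6 = -1.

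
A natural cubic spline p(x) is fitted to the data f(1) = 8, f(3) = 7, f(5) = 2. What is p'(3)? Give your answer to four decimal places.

-1.5000

Write M_i for p''(x_i). With h_i = 2, 2 and divided differences Δ_i = -1/2, -5/2, the continuity of p' gives the tridiagonal system
  2·M_0 + 8·M_1 + 2·M_2 = 6(Δ_1 - Δ_0) = -12
Natural end conditions: M_0 = M_2 = 0.
Solving: M_0 = 0, M_1 = -3/2, M_2 = 0.
On [3, 5], p'(x) = b_1 + 2c_1·(x - 3) + 3d_1·(x - 3)² with b_1 = Δ_1 - h_1(2M_1 + M_2)/6 = -3/2, c_1 = M_1/2 = -3/4, d_1 = (M_2 - M_1)/(6h_1) = 1/8. So p'(3) = -3/2.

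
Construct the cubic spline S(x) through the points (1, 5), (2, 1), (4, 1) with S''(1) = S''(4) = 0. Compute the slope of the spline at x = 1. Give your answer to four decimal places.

Write M_i for S''(x_i). With h_i = 1, 2 and divided differences Δ_i = -4, 0, the continuity of S' gives the tridiagonal system
  1·M_0 + 6·M_1 + 2·M_2 = 6(Δ_1 - Δ_0) = 24
Natural end conditions: M_0 = M_2 = 0.
Forward elimination and back-substitution give M_0 = 0, M_1 = 4, M_2 = 0.
On [1, 2], S'(x) = b_0 + 2c_0·(x - 1) + 3d_0·(x - 1)² with b_0 = Δ_0 - h_0(2M_0 + M_1)/6 = -14/3, c_0 = M_0/2 = 0, d_0 = (M_1 - M_0)/(6h_0) = 2/3. So S'(1) = -14/3.

-4.6667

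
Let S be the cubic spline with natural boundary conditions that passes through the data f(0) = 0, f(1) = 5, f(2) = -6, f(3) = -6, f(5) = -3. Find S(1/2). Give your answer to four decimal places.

4.3859

Put M_i = S'' at the i-th knot. Here h = (1, 1, 1, 2) and Δ = (5, -11, 0, 3/2), so the interior equations h_(i-1)·M_(i-1) + 2(h_(i-1)+h_i)·M_i + h_i·M_(i+1) = 6(Δ_i − Δ_(i-1)) read
  1·M_0 + 4·M_1 + 1·M_2 = 6(Δ_1 - Δ_0) = -96
  1·M_1 + 4·M_2 + 1·M_3 = 6(Δ_2 - Δ_1) = 66
  1·M_2 + 6·M_3 + 2·M_4 = 6(Δ_3 - Δ_2) = 9
Natural end conditions: M_0 = M_4 = 0.
Solving: M_0 = 0, M_1 = -2595/86, M_2 = 1062/43, M_3 = -225/86, M_4 = 0.
On [0, 1], S(t) = 0 + 1725/172·t + 0·t² - 865/172·t³.
With t = 1/2: S(1/2) = 6035/1376.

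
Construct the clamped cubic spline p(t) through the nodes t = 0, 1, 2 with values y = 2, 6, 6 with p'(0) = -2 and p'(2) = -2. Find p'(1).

4

Let m_i = p''(x_i). Step sizes h_i = 1, 1; slopes of the chords Δ_i = (y_(i+1) - y_i)/h_i = 4, 0.
  1·m_0 + 4·m_1 + 1·m_2 = 6(Δ_1 - Δ_0) = -24
Clamped end conditions give two more equations: 2h_0·m_0 + h_0·m_1 = 6(Δ_0 - p'(0)) = 36 and h_1·m_1 + 2h_1·m_2 = 6(p'(2) - Δ_1) = -12.
Solving: m_0 = 24, m_1 = -12, m_2 = 0.
On [1, 2], p'(t) = b_1 + 2c_1·(t - 1) + 3d_1·(t - 1)² with b_1 = Δ_1 - h_1(2m_1 + m_2)/6 = 4, c_1 = m_1/2 = -6, d_1 = (m_2 - m_1)/(6h_1) = 2. So p'(1) = 4.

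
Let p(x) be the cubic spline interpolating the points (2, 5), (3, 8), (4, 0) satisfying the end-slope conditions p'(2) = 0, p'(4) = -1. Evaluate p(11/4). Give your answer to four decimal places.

Let M_i = p''(x_i). Step sizes h_i = 1, 1; slopes of the chords Δ_i = (y_(i+1) - y_i)/h_i = 3, -8.
  1·M_0 + 4·M_1 + 1·M_2 = 6(Δ_1 - Δ_0) = -66
Clamped end conditions give two more equations: 2h_0·M_0 + h_0·M_1 = 6(Δ_0 - p'(2)) = 18 and h_1·M_1 + 2h_1·M_2 = 6(p'(4) - Δ_1) = 42.
Solving: M_0 = 25, M_1 = -32, M_2 = 37.
On [2, 3], p(x) = 5 + 0·(x - 2) + 25/2·(x - 2)² - 19/2·(x - 2)³.
With (x - 2) = 3/4: p(11/4) = 1027/128.

8.0234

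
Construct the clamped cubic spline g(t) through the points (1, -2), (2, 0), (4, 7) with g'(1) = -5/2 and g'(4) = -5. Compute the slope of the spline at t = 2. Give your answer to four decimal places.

Put σ_i = g'' at the i-th knot. Here h = (1, 2) and Δ = (2, 7/2), so the interior equations h_(i-1)·σ_(i-1) + 2(h_(i-1)+h_i)·σ_i + h_i·σ_(i+1) = 6(Δ_i − Δ_(i-1)) read
  1·σ_0 + 6·σ_1 + 2·σ_2 = 6(Δ_1 - Δ_0) = 9
Clamped end conditions give two more equations: 2h_0·σ_0 + h_0·σ_1 = 6(Δ_0 - g'(1)) = 27 and h_1·σ_1 + 2h_1·σ_2 = 6(g'(4) - Δ_1) = -51.
Forward elimination and back-substitution give σ_0 = 67/6, σ_1 = 14/3, σ_2 = -181/12.
On [2, 4], g'(t) = b_1 + 2c_1·(t - 2) + 3d_1·(t - 2)² with b_1 = Δ_1 - h_1(2σ_1 + σ_2)/6 = 65/12, c_1 = σ_1/2 = 7/3, d_1 = (σ_2 - σ_1)/(6h_1) = -79/48. So g'(2) = 65/12.

5.4167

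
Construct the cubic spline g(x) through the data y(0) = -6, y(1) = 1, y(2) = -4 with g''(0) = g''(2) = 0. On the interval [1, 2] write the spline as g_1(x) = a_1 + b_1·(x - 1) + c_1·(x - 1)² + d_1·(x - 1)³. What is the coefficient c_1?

Let σ_i = g''(x_i). Step sizes h_i = 1, 1; slopes of the chords Δ_i = (y_(i+1) - y_i)/h_i = 7, -5.
  1·σ_0 + 4·σ_1 + 1·σ_2 = 6(Δ_1 - Δ_0) = -72
Natural end conditions: σ_0 = σ_2 = 0.
Solving: σ_0 = 0, σ_1 = -18, σ_2 = 0.
On [1, 2], with g_1(x) = a_1 + b_1·(x - 1) + c_1·(x - 1)² + d_1·(x - 1)³: c_1 = σ_1/2 = -9, d_1 = (σ_2 - σ_1)/(6h_1) = 3, b_1 = Δ_1 - h_1(2σ_1 + σ_2)/6 = 1.

-9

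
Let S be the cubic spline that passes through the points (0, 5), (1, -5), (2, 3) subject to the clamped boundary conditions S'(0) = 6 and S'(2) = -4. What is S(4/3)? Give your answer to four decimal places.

-2.9259

Put M_i = S'' at the i-th knot. Here h = (1, 1) and Δ = (-10, 8), so the interior equations h_(i-1)·M_(i-1) + 2(h_(i-1)+h_i)·M_i + h_i·M_(i+1) = 6(Δ_i − Δ_(i-1)) read
  1·M_0 + 4·M_1 + 1·M_2 = 6(Δ_1 - Δ_0) = 108
Clamped end conditions give two more equations: 2h_0·M_0 + h_0·M_1 = 6(Δ_0 - S'(0)) = -96 and h_1·M_1 + 2h_1·M_2 = 6(S'(2) - Δ_1) = -72.
Solving the tridiagonal system: M_0 = -80, M_1 = 64, M_2 = -68.
On [1, 2], S(t) = -5 - 2·(t - 1) + 32·(t - 1)² - 22·(t - 1)³.
With (t - 1) = 1/3: S(4/3) = -79/27.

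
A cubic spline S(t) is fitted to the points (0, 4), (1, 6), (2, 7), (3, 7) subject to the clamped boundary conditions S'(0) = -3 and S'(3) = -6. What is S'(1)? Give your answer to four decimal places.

Write M_i for S''(x_i). With h_i = 1, 1, 1 and divided differences Δ_i = 2, 1, 0, the continuity of S' gives the tridiagonal system
  1·M_0 + 4·M_1 + 1·M_2 = 6(Δ_1 - Δ_0) = -6
  1·M_1 + 4·M_2 + 1·M_3 = 6(Δ_2 - Δ_1) = -6
Clamped end conditions give two more equations: 2h_0·M_0 + h_0·M_1 = 6(Δ_0 - S'(0)) = 30 and h_2·M_2 + 2h_2·M_3 = 6(S'(3) - Δ_2) = -36.
Solving the tridiagonal system: M_0 = 94/5, M_1 = -38/5, M_2 = 28/5, M_3 = -104/5.
On [1, 2], S'(t) = b_1 + 2c_1·(t - 1) + 3d_1·(t - 1)² with b_1 = Δ_1 - h_1(2M_1 + M_2)/6 = 13/5, c_1 = M_1/2 = -19/5, d_1 = (M_2 - M_1)/(6h_1) = 11/5. So S'(1) = 13/5.

2.6000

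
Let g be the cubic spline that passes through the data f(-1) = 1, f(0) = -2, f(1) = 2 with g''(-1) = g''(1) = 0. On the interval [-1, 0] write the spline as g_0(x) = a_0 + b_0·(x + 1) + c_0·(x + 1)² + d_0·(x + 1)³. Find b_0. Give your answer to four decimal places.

With m_i denoting the second derivative at x_i, h_i = 1, 1, and Δ_i = (y_(i+1) − y_i)/h_i = -3, 4:
  1·m_0 + 4·m_1 + 1·m_2 = 6(Δ_1 - Δ_0) = 42
Natural end conditions: m_0 = m_2 = 0.
Hence m_0 = 0, m_1 = 21/2, m_2 = 0.
On [-1, 0], with g_0(x) = a_0 + b_0·(x + 1) + c_0·(x + 1)² + d_0·(x + 1)³: c_0 = m_0/2 = 0, d_0 = (m_1 - m_0)/(6h_0) = 7/4, b_0 = Δ_0 - h_0(2m_0 + m_1)/6 = -19/4.

-4.7500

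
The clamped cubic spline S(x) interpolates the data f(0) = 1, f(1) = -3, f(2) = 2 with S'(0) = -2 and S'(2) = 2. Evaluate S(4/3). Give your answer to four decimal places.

-1.7407

Write σ_i for S''(x_i). With h_i = 1, 1 and divided differences Δ_i = -4, 5, the continuity of S' gives the tridiagonal system
  1·σ_0 + 4·σ_1 + 1·σ_2 = 6(Δ_1 - Δ_0) = 54
Clamped end conditions give two more equations: 2h_0·σ_0 + h_0·σ_1 = 6(Δ_0 - S'(0)) = -12 and h_1·σ_1 + 2h_1·σ_2 = 6(S'(2) - Δ_1) = -18.
Hence σ_0 = -35/2, σ_1 = 23, σ_2 = -41/2.
On [1, 2], S(x) = -3 + 3/4·(x - 1) + 23/2·(x - 1)² - 29/4·(x - 1)³.
With (x - 1) = 1/3: S(4/3) = -47/27.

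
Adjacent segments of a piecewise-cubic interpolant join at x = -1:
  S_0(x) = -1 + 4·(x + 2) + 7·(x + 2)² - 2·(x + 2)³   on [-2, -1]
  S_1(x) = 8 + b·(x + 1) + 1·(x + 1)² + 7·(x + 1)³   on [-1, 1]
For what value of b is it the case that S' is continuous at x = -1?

12

S_0'(x) = 4 + 14·(x + 2) - 6·(x + 2)², so S_0'(-1) = 12. On the right, S_1'(-1) = b, so b = 12.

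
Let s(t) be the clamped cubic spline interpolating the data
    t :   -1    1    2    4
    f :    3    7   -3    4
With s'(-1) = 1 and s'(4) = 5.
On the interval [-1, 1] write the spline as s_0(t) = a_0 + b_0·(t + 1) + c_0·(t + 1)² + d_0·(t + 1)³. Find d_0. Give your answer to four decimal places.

-2.4766

Write σ_i for s''(x_i). With h_i = 2, 1, 2 and divided differences Δ_i = 2, -10, 7/2, the continuity of s' gives the tridiagonal system
  2·σ_0 + 6·σ_1 + 1·σ_2 = 6(Δ_1 - Δ_0) = -72
  1·σ_1 + 6·σ_2 + 2·σ_3 = 6(Δ_2 - Δ_1) = 81
Clamped end conditions give two more equations: 2h_0·σ_0 + h_0·σ_1 = 6(Δ_0 - s'(-1)) = 6 and h_2·σ_2 + 2h_2·σ_3 = 6(s'(4) - Δ_2) = 9.
Solving: σ_0 = 349/32, σ_1 = -301/16, σ_2 = 305/16, σ_3 = -233/32.
On [-1, 1], with s_0(t) = a_0 + b_0·(t + 1) + c_0·(t + 1)² + d_0·(t + 1)³: c_0 = σ_0/2 = 349/64, d_0 = (σ_1 - σ_0)/(6h_0) = -317/128, b_0 = Δ_0 - h_0(2σ_0 + σ_1)/6 = 1.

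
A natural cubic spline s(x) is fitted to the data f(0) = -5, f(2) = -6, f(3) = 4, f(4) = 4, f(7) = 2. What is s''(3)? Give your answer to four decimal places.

-18.8764

Let σ_i = s''(x_i). Step sizes h_i = 2, 1, 1, 3; slopes of the chords Δ_i = (y_(i+1) - y_i)/h_i = -1/2, 10, 0, -2/3.
  2·σ_0 + 6·σ_1 + 1·σ_2 = 6(Δ_1 - Δ_0) = 63
  1·σ_1 + 4·σ_2 + 1·σ_3 = 6(Δ_2 - Δ_1) = -60
  1·σ_2 + 8·σ_3 + 3·σ_4 = 6(Δ_3 - Δ_2) = -4
Natural end conditions: σ_0 = σ_4 = 0.
Forward elimination and back-substitution give σ_0 = 0, σ_1 = 2429/178, σ_2 = -1680/89, σ_3 = 331/178, σ_4 = 0.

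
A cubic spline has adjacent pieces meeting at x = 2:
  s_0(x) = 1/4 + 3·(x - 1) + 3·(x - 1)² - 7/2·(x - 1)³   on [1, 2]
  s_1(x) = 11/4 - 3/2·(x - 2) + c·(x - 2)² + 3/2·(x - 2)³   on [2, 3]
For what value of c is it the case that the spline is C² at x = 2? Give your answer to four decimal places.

-7.5000

s_0''(x) = 6 - 21·(x - 1), so s_0''(2) = -15. On the right, s_1''(2) = 2c, so c = -15/2.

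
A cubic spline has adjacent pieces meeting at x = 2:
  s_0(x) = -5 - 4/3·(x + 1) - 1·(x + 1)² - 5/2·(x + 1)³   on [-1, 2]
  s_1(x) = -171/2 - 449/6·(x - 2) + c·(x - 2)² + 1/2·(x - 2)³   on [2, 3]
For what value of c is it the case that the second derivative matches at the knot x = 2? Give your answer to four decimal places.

s_0''(x) = -2 - 15·(x + 1), so s_0''(2) = -47. On the right, s_1''(2) = 2c, so c = -47/2.

-23.5000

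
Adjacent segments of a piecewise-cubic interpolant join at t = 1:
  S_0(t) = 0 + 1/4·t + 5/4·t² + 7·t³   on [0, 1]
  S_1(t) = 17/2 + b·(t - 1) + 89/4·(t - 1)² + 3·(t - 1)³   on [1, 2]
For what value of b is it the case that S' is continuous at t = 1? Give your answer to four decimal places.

23.7500

S_0'(t) = 1/4 + 5/2·t + 21·t², so S_0'(1) = 95/4. On the right, S_1'(1) = b, so b = 95/4.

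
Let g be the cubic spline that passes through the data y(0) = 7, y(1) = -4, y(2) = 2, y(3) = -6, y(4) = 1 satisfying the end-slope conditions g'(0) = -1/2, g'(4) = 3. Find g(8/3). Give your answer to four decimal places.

With σ_i denoting the second derivative at x_i, h_i = 1, 1, 1, 1, and Δ_i = (y_(i+1) − y_i)/h_i = -11, 6, -8, 7:
  1·σ_0 + 4·σ_1 + 1·σ_2 = 6(Δ_1 - Δ_0) = 102
  1·σ_1 + 4·σ_2 + 1·σ_3 = 6(Δ_2 - Δ_1) = -84
  1·σ_2 + 4·σ_3 + 1·σ_4 = 6(Δ_3 - Δ_2) = 90
Clamped end conditions give two more equations: 2h_0·σ_0 + h_0·σ_1 = 6(Δ_0 - g'(0)) = -63 and h_3·σ_3 + 2h_3·σ_4 = 6(g'(4) - Δ_3) = -24.
Forward elimination and back-substitution give σ_0 = -455/8, σ_1 = 203/4, σ_2 = -353/8, σ_3 = 167/4, σ_4 = -263/8.
On [2, 3], g(x) = 2 - 1/4·(x - 2) - 353/16·(x - 2)² + 229/16·(x - 2)³.
With (x - 2) = 2/3: g(8/3) = -403/108.

-3.7315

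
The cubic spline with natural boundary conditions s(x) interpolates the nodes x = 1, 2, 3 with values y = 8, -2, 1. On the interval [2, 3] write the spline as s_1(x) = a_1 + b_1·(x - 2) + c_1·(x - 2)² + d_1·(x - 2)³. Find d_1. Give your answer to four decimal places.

Write σ_i for s''(x_i). With h_i = 1, 1 and divided differences Δ_i = -10, 3, the continuity of s' gives the tridiagonal system
  1·σ_0 + 4·σ_1 + 1·σ_2 = 6(Δ_1 - Δ_0) = 78
Natural end conditions: σ_0 = σ_2 = 0.
Forward elimination and back-substitution give σ_0 = 0, σ_1 = 39/2, σ_2 = 0.
On [2, 3], with s_1(x) = a_1 + b_1·(x - 2) + c_1·(x - 2)² + d_1·(x - 2)³: c_1 = σ_1/2 = 39/4, d_1 = (σ_2 - σ_1)/(6h_1) = -13/4, b_1 = Δ_1 - h_1(2σ_1 + σ_2)/6 = -7/2.

-3.2500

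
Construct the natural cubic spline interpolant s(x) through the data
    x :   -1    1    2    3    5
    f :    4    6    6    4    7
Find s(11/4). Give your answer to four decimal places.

Write m_i for s''(x_i). With h_i = 2, 1, 1, 2 and divided differences Δ_i = 1, 0, -2, 3/2, the continuity of s' gives the tridiagonal system
  2·m_0 + 6·m_1 + 1·m_2 = 6(Δ_1 - Δ_0) = -6
  1·m_1 + 4·m_2 + 1·m_3 = 6(Δ_2 - Δ_1) = -12
  1·m_2 + 6·m_3 + 2·m_4 = 6(Δ_3 - Δ_2) = 21
Natural end conditions: m_0 = m_4 = 0.
Solving the tridiagonal system: m_0 = 0, m_1 = -15/44, m_2 = -87/22, m_3 = 183/44, m_4 = 0.
On [2, 3], s(x) = 6 - 11/8·(x - 2) - 87/44·(x - 2)² + 119/88·(x - 2)³.
With (x - 2) = 3/4: s(11/4) = 24933/5632.

4.4270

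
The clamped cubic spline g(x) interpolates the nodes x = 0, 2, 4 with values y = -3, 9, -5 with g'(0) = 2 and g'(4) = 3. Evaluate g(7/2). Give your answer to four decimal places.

-3.8438

Put σ_i = g'' at the i-th knot. Here h = (2, 2) and Δ = (6, -7), so the interior equations h_(i-1)·σ_(i-1) + 2(h_(i-1)+h_i)·σ_i + h_i·σ_(i+1) = 6(Δ_i − Δ_(i-1)) read
  2·σ_0 + 8·σ_1 + 2·σ_2 = 6(Δ_1 - Δ_0) = -78
Clamped end conditions give two more equations: 2h_0·σ_0 + h_0·σ_1 = 6(Δ_0 - g'(0)) = 24 and h_1·σ_1 + 2h_1·σ_2 = 6(g'(4) - Δ_1) = 60.
Hence σ_0 = 16, σ_1 = -20, σ_2 = 25.
On [2, 4], g(x) = 9 - 2·(x - 2) - 10·(x - 2)² + 15/4·(x - 2)³.
With (x - 2) = 3/2: g(7/2) = -123/32.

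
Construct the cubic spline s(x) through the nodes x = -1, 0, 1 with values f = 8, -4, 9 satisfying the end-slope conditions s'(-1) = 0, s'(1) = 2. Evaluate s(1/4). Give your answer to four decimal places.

-2.0273

Write m_i for s''(x_i). With h_i = 1, 1 and divided differences Δ_i = -12, 13, the continuity of s' gives the tridiagonal system
  1·m_0 + 4·m_1 + 1·m_2 = 6(Δ_1 - Δ_0) = 150
Clamped end conditions give two more equations: 2h_0·m_0 + h_0·m_1 = 6(Δ_0 - s'(-1)) = -72 and h_1·m_1 + 2h_1·m_2 = 6(s'(1) - Δ_1) = -66.
Hence m_0 = -145/2, m_1 = 73, m_2 = -139/2.
On [0, 1], s(x) = -4 + 1/4·x + 73/2·x² - 95/4·x³.
With x = 1/4: s(1/4) = -519/256.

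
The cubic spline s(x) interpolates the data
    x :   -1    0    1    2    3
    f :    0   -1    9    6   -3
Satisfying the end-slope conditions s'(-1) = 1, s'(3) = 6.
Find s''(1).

-22

With M_i denoting the second derivative at x_i, h_i = 1, 1, 1, 1, and Δ_i = (y_(i+1) − y_i)/h_i = -1, 10, -3, -9:
  1·M_0 + 4·M_1 + 1·M_2 = 6(Δ_1 - Δ_0) = 66
  1·M_1 + 4·M_2 + 1·M_3 = 6(Δ_2 - Δ_1) = -78
  1·M_2 + 4·M_3 + 1·M_4 = 6(Δ_3 - Δ_2) = -36
Clamped end conditions give two more equations: 2h_0·M_0 + h_0·M_1 = 6(Δ_0 - s'(-1)) = -12 and h_3·M_3 + 2h_3·M_4 = 6(s'(3) - Δ_3) = 90.
Solving the tridiagonal system: M_0 = -136/7, M_1 = 188/7, M_2 = -22, M_3 = -118/7, M_4 = 374/7.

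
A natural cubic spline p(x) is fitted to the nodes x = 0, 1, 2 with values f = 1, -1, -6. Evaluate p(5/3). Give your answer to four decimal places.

-4.1111

With m_i denoting the second derivative at x_i, h_i = 1, 1, and Δ_i = (y_(i+1) − y_i)/h_i = -2, -5:
  1·m_0 + 4·m_1 + 1·m_2 = 6(Δ_1 - Δ_0) = -18
Natural end conditions: m_0 = m_2 = 0.
Forward elimination and back-substitution give m_0 = 0, m_1 = -9/2, m_2 = 0.
On [1, 2], p(x) = -1 - 7/2·(x - 1) - 9/4·(x - 1)² + 3/4·(x - 1)³.
With (x - 1) = 2/3: p(5/3) = -37/9.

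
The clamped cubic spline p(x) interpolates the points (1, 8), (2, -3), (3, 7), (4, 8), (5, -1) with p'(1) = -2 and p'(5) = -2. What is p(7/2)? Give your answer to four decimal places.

Let M_i = p''(x_i). Step sizes h_i = 1, 1, 1, 1; slopes of the chords Δ_i = (y_(i+1) - y_i)/h_i = -11, 10, 1, -9.
  1·M_0 + 4·M_1 + 1·M_2 = 6(Δ_1 - Δ_0) = 126
  1·M_1 + 4·M_2 + 1·M_3 = 6(Δ_2 - Δ_1) = -54
  1·M_2 + 4·M_3 + 1·M_4 = 6(Δ_3 - Δ_2) = -60
Clamped end conditions give two more equations: 2h_0·M_0 + h_0·M_1 = 6(Δ_0 - p'(1)) = -54 and h_3·M_3 + 2h_3·M_4 = 6(p'(5) - Δ_3) = 42.
Forward elimination and back-substitution give M_0 = -1455/28, M_1 = 699/14, M_2 = -87/4, M_3 = -237/14, M_4 = 825/28.
On [3, 4], p(x) = 7 + 155/14·(x - 3) - 87/8·(x - 3)² + 45/56·(x - 3)³.
With (x - 3) = 1/2: p(7/2) = 4443/448.

9.9174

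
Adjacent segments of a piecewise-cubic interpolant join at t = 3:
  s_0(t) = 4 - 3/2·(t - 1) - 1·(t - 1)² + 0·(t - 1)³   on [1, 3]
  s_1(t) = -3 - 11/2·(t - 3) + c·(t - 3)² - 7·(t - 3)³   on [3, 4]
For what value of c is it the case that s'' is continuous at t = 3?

-1

s_0''(t) = -2 + 0·(t - 1), so s_0''(3) = -2. On the right, s_1''(3) = 2c, so c = -1.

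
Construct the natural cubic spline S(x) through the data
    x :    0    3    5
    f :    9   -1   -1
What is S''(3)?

2

Let m_i = S''(x_i). Step sizes h_i = 3, 2; slopes of the chords Δ_i = (y_(i+1) - y_i)/h_i = -10/3, 0.
  3·m_0 + 10·m_1 + 2·m_2 = 6(Δ_1 - Δ_0) = 20
Natural end conditions: m_0 = m_2 = 0.
Hence m_0 = 0, m_1 = 2, m_2 = 0.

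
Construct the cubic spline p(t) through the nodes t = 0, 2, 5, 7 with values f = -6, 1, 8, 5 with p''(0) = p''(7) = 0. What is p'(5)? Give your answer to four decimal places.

Put m_i = p'' at the i-th knot. Here h = (2, 3, 2) and Δ = (7/2, 7/3, -3/2), so the interior equations h_(i-1)·m_(i-1) + 2(h_(i-1)+h_i)·m_i + h_i·m_(i+1) = 6(Δ_i − Δ_(i-1)) read
  2·m_0 + 10·m_1 + 3·m_2 = 6(Δ_1 - Δ_0) = -7
  3·m_1 + 10·m_2 + 2·m_3 = 6(Δ_2 - Δ_1) = -23
Natural end conditions: m_0 = m_3 = 0.
Hence m_0 = 0, m_1 = -1/91, m_2 = -209/91, m_3 = 0.
On [5, 7], p'(t) = b_2 + 2c_2·(t - 5) + 3d_2·(t - 5)² with b_2 = Δ_2 - h_2(2m_2 + m_3)/6 = 17/546, c_2 = m_2/2 = -209/182, d_2 = (m_3 - m_2)/(6h_2) = 209/1092. So p'(5) = 17/546.

0.0311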